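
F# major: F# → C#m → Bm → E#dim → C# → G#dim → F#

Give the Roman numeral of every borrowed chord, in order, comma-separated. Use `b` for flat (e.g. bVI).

v, iv, ii°

The diatonic triads in F# major are F#, G#m, A#m, B, C#, D#m, E#dim. Of the given chords, F#, E#dim and C# are diatonic. C#m (C#–E–G#) doesn't fit — on degree 5 F# major would have C# (V). C#m is the degree-5 chord of F# minor, so it is the borrowed v. But Bm (B–D–F#) is foreign: the diatonic IV on degree 4 is B, whereas Bm comes from F# minor. It is labeled iv. But G#dim (G#–B–D) is foreign: the diatonic ii on degree 2 is G#m, whereas G#dim comes from F# minor. It is labeled ii°.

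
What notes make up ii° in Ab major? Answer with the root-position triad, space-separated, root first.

The root, Bb, is scale degree 2 — the same note in Ab major and Ab minor; only the chord quality changes. Stacking thirds in Ab minor on Bb gives Bb–Db–Fb.

Bb Db Fb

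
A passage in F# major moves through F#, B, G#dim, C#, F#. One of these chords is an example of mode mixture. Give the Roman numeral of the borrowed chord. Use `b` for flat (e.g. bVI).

ii°

In F# major the diatonic chords are F#, G#m, A#m, B, C#, D#m, E#dim. F#, B and C# are all diatonic. G#dim (G#–B–D) is not: scale degree 2 in F# major carries G#m (ii). In F# minor the chord on that degree is G#dim, so here it functions as ii°, borrowed from the parallel minor.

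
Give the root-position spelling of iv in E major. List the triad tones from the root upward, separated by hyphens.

A-C-E

iv is built on scale degree 4, which is A in both E major and its parallel. In E minor the chord on A is A–C–E.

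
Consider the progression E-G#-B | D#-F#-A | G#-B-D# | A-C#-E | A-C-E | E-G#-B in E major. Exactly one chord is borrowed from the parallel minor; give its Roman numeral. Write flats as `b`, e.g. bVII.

In E major the diatonic chords are E, F#m, G#m, A, B, C#m, D#dim. E–G#–B = E, D#–F#–A = D#dim, G#–B–D# = G#m and A–C#–E = A all belong to that set. But A–C–E is foreign: the diatonic IV on degree 4 is A, whereas Am comes from E minor. It is labeled iv.

iv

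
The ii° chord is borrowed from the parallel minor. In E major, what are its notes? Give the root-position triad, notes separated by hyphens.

F#-A-C

The root, F#, is scale degree 2 — the same note in E major and E minor; only the chord quality changes. In E minor the chord on F# is F#–A–C.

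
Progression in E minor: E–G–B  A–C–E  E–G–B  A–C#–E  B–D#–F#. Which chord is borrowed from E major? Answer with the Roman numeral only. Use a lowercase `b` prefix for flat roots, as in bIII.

In E minor (with V from harmonic minor) the diatonic chords are Em, F#dim, G, Am, B, C, D. E–G–B = Em, A–C–E = Am and B–D#–F# = B all belong to that set. A–C#–E doesn't fit — on degree 4 E minor would have Am (iv). A is the degree-4 chord of E major, so it is the borrowed IV.

IV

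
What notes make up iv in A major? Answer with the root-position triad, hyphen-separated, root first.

D-F-A

The root, D, is scale degree 4 — the same note in A major and A minor; only the chord quality changes. In A minor the chord on D is D–F–A.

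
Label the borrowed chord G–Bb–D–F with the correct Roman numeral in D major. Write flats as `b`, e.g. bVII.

G is scale degree 4 in D major. Diatonically D major has G (IV) on that degree; G–Bb–D–F is instead the minor-seventh chord native to D minor, so it takes the label iv7.

iv7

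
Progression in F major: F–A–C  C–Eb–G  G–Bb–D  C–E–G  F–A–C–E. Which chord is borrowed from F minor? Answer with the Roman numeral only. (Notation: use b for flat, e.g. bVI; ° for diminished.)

In F major the diatonic chords are F, Gm, Am, Bb, C, Dm, Edim. F–A–C = F, G–Bb–D = Gm, C–E–G = C and F–A–C–E = Fmaj7 are all diatonic. C–Eb–G is not: scale degree 5 in F major carries C (V). In F minor the chord on that degree is Cm, so here it functions as v, borrowed from the parallel minor.

v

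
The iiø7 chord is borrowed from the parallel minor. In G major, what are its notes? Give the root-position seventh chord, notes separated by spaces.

iiø7 is built on scale degree 2, which is A in both G major and its parallel. In G minor the chord on A is A–C–Eb–G.

A C Eb G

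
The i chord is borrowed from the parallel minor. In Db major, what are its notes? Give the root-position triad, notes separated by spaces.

The root, Db, is scale degree 1 — the same note in Db major and Db minor; only the chord quality changes. Building the minor chord from the parallel minor on Db: Db–Fb–Ab.

Db Fb Ab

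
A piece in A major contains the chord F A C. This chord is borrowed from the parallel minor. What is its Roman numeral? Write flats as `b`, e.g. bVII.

In A major scale degree 6 is F#; F is its lowered form, from A minor. The diatonic chord on degree 6 would be F#m (vi), but F–A–C is the major chord from A minor. As a borrowed chord it is labeled bVI.

bVI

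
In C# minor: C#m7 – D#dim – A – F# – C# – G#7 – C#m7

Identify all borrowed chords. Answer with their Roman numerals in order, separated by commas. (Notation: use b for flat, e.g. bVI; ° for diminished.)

In C# minor (with V from harmonic minor) the diatonic chords are C#m, D#dim, E, F#m, G#, A, B. Of the given chords, C#m7, D#dim, A and G#7 are diatonic. F# (F#–A#–C#) is not: scale degree 4 in C# minor carries F#m (iv). In C# major the chord on that degree is F#, so here it functions as IV, borrowed from the parallel major. But C# (C#–E#–G#) is foreign: the diatonic i on degree 1 is C#m, whereas C# comes from C# major. It is labeled I.

IV, I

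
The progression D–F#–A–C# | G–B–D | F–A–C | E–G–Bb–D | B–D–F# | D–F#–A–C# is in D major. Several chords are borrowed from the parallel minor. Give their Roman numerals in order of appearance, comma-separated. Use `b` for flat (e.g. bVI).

bIII, iiø7

In D major the diatonic chords are D, Em, F#m, G, A, Bm, C#dim. D–F#–A–C# = Dmaj7, G–B–D = G and B–D–F# = Bm are all diatonic. F–A–C doesn't fit — on degree 3 D major would have F#m (iii). F is the degree-3 chord of D minor, so it is the borrowed bIII. But E–G–Bb–D is foreign: the diatonic ii on degree 2 is Em, whereas Em7b5 comes from D minor. It is labeled iiø7.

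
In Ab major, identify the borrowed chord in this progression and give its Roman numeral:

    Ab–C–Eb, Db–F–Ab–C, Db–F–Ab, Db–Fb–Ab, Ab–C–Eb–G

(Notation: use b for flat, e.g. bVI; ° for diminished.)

Ab major has the diatonic set Ab, Bbm, Cm, Db, Eb, Fm, Gdim. Ab–C–Eb = Ab, Db–F–Ab–C = Dbmaj7, Db–F–Ab = Db and Ab–C–Eb–G = Abmaj7 all belong to that set. Db–Fb–Ab doesn't fit — on degree 4 Ab major would have Db (IV). Dbm is the degree-4 chord of Ab minor, so it is the borrowed iv.

iv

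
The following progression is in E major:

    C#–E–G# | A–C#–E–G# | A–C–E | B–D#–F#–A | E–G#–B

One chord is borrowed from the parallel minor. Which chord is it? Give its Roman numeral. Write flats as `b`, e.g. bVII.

iv

The diatonic triads in E major are E, F#m, G#m, A, B, C#m, D#dim. C#–E–G# = C#m, A–C#–E–G# = Amaj7, B–D#–F#–A = B7 and E–G#–B = E are all diatonic. But A–C–E is foreign: the diatonic IV on degree 4 is A, whereas Am comes from E minor. It is labeled iv.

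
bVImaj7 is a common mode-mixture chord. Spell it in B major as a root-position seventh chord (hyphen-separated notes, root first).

The root of bVImaj7 is the lowered 6th degree: G# becomes G. In B minor the chord on G is G–B–D–F#.

G-B-D-F#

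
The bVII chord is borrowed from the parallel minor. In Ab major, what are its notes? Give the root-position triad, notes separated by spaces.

Gb Bb Db

The root of bVII is the lowered 7th degree: G becomes Gb. In Ab minor the chord on Gb is Gb–Bb–Db.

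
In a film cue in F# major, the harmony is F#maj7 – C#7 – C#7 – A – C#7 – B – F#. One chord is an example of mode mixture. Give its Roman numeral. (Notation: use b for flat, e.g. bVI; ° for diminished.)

F# major has the diatonic set F#, G#m, A#m, B, C#, D#m, E#dim. F#maj7, C#7, B and F# are all diatonic. But A (A–C#–E) is foreign: the diatonic iii on degree 3 is A#m, whereas A comes from F# minor. It is labeled bIII.

bIII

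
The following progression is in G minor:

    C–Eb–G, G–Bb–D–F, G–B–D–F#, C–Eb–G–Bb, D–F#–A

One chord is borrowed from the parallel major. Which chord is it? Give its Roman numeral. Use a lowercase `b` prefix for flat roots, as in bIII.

The diatonic triads in G minor (with V from harmonic minor) are Gm, Adim, Bb, Cm, D, Eb, F. C–Eb–G = Cm, G–Bb–D–F = Gm7, C–Eb–G–Bb = Cm7 and D–F#–A = D all belong to that set. But G–B–D–F# is foreign: the diatonic i on degree 1 is Gm, whereas Gmaj7 comes from G major. It is labeled Imaj7.

Imaj7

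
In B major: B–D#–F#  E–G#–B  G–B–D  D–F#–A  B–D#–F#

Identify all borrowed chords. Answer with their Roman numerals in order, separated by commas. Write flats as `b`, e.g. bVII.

The diatonic triads in B major are B, C#m, D#m, E, F#, G#m, A#dim. Of the given chords, B–D#–F# = B and E–G#–B = E are diatonic. But G–B–D is foreign: the diatonic vi on degree 6 is G#m, whereas G comes from B minor. It is labeled bVI. But D–F#–A is foreign: the diatonic iii on degree 3 is D#m, whereas D comes from B minor. It is labeled bIII.

bVI, bIII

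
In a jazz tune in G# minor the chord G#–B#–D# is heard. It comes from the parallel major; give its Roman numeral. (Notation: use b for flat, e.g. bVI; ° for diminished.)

The root G# is the diatonic 1st degree of G# minor; the borrowing shows in the chord quality. G#–B#–D# is a major chord — the form found in G# major, not the diatonic i (G#m). Borrowed into G# minor it is written I.

I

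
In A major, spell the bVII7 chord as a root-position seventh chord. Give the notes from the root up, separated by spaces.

Scale degree 7 in A major is G#. bVII7 uses the lowered form, G, taken from A minor. In A minor the chord on G is G–B–D–F.

G B D F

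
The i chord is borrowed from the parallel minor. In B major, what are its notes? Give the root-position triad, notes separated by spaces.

B D F#

The root, B, is scale degree 1 — the same note in B major and B minor; only the chord quality changes. In B minor the chord on B is B–D–F#.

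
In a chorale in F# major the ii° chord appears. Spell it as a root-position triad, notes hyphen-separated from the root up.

G#-B-D

The root, G#, is scale degree 2 — the same note in F# major and F# minor; only the chord quality changes. In F# minor the chord on G# is G#–B–D.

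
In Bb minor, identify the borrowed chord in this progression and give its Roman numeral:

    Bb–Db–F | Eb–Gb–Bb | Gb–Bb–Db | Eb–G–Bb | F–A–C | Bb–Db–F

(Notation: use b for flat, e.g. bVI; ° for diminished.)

The diatonic triads in Bb minor (with V from harmonic minor) are Bbm, Cdim, Db, Ebm, F, Gb, Ab. Bb–Db–F = Bbm, Eb–Gb–Bb = Ebm, Gb–Bb–Db = Gb and F–A–C = F are all diatonic. Eb–G–Bb is not: scale degree 4 in Bb minor carries Ebm (iv). In Bb major the chord on that degree is Eb, so here it functions as IV, borrowed from the parallel major.

IV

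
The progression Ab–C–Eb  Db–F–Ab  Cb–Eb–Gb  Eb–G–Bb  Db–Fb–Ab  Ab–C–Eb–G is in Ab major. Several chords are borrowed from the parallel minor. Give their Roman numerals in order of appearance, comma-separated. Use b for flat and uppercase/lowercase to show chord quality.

bIII, iv

Ab major has the diatonic set Ab, Bbm, Cm, Db, Eb, Fm, Gdim. Of the given chords, Ab–C–Eb = Ab, Db–F–Ab = Db, Eb–G–Bb = Eb and Ab–C–Eb–G = Abmaj7 are diatonic. Cb–Eb–Gb is not: scale degree 3 in Ab major carries Cm (iii). In Ab minor the chord on that degree is Cb, so here it functions as bIII, borrowed from the parallel minor. Db–Fb–Ab is not: scale degree 4 in Ab major carries Db (IV). In Ab minor the chord on that degree is Dbm, so here it functions as iv, borrowed from the parallel minor.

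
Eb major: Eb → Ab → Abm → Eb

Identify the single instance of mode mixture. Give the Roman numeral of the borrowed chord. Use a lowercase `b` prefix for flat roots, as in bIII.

iv

Eb major has the diatonic set Eb, Fm, Gm, Ab, Bb, Cm, Ddim. Eb and Ab are both diatonic. Abm (Ab–Cb–Eb) doesn't fit — on degree 4 Eb major would have Ab (IV). Abm is the degree-4 chord of Eb minor, so it is the borrowed iv.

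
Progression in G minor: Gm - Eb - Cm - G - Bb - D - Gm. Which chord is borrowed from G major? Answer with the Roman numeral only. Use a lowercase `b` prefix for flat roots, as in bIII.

The diatonic triads in G minor (with V from harmonic minor) are Gm, Adim, Bb, Cm, D, Eb, F. Gm, Eb, Cm, Bb and D are all diatonic. G (G–B–D) doesn't fit — on degree 1 G minor would have Gm (i). G is the degree-1 chord of G major, so it is the borrowed I.

I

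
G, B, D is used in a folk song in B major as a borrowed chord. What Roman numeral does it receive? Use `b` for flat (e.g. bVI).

bVI

In B major scale degree 6 is G#; G is its lowered form, from B minor. G–B–D is a major chord — the form found in B minor, not the diatonic vi (G#m). Borrowed into B major it is written bVI.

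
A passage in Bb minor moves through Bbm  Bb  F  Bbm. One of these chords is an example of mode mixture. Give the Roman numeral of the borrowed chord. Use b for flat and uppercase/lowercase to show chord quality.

I

In Bb minor (with V from harmonic minor) the diatonic chords are Bbm, Cdim, Db, Ebm, F, Gb, Ab. Of the given chords, Bbm and F are diatonic. Bb (Bb–D–F) is not: scale degree 1 in Bb minor carries Bbm (i). In Bb major the chord on that degree is Bb, so here it functions as I, borrowed from the parallel major.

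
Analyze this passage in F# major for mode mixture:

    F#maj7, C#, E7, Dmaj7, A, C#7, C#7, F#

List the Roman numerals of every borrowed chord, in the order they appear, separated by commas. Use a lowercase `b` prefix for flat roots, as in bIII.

In F# major the diatonic chords are F#, G#m, A#m, B, C#, D#m, E#dim. F#maj7, C#, C#7 and F# all belong to that set. E7 (E–G#–B–D) doesn't fit — on degree 7 F# major would have E#dim (vii°). E7 is the degree-7 chord of F# minor, so it is the borrowed bVII7. Dmaj7 (D–F#–A–C#) doesn't fit — on degree 6 F# major would have D#m (vi). Dmaj7 is the degree-6 chord of F# minor, so it is the borrowed bVImaj7. But A (A–C#–E) is foreign: the diatonic iii on degree 3 is A#m, whereas A comes from F# minor. It is labeled bIII.

bVII7, bVImaj7, bIII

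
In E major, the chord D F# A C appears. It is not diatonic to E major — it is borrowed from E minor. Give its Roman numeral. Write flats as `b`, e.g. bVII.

The root D is the lowered 7th scale degree — diatonically E major has D# there. D–F#–A–C is a dominant-seventh chord — the form found in E minor, not the diatonic vii° (D#dim). Borrowed into E major it is written bVII7.

bVII7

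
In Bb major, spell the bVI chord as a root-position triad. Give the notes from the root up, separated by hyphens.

Gb-Bb-Db

bVI is built on the lowered scale degree 6. In Bb major degree 6 is G; lowered it becomes Gb. In Bb minor the chord on Gb is Gb–Bb–Db.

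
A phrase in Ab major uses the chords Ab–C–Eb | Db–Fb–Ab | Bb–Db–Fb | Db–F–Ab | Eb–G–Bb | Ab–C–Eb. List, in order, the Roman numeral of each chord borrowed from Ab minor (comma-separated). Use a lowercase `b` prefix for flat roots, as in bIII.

Ab major has the diatonic set Ab, Bbm, Cm, Db, Eb, Fm, Gdim. Ab–C–Eb = Ab, Db–F–Ab = Db and Eb–G–Bb = Eb all belong to that set. But Db–Fb–Ab is foreign: the diatonic IV on degree 4 is Db, whereas Dbm comes from Ab minor. It is labeled iv. Bb–Db–Fb doesn't fit — on degree 2 Ab major would have Bbm (ii). Bbdim is the degree-2 chord of Ab minor, so it is the borrowed ii°.

iv, ii°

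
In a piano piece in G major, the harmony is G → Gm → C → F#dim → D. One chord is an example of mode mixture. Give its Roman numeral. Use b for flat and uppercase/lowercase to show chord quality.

i

In G major the diatonic chords are G, Am, Bm, C, D, Em, F#dim. G, C, F#dim and D are all diatonic. Gm (G–Bb–D) doesn't fit — on degree 1 G major would have G (I). Gm is the degree-1 chord of G minor, so it is the borrowed i.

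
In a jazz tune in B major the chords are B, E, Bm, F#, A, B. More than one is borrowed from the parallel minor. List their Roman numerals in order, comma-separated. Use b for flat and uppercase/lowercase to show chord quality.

i, bVII

B major has the diatonic set B, C#m, D#m, E, F#, G#m, A#dim. B, E and F# are all diatonic. Bm (B–D–F#) is not: scale degree 1 in B major carries B (I). In B minor the chord on that degree is Bm, so here it functions as i, borrowed from the parallel minor. A (A–C#–E) is not: scale degree 7 in B major carries A#dim (vii°). In B minor the chord on that degree is A, so here it functions as bVII, borrowed from the parallel minor.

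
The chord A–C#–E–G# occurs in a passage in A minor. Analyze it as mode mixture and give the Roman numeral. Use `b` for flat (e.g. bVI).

The root A is the diatonic 1st degree of A minor; the borrowing shows in the chord quality. Diatonically A minor has Am (i) on that degree; A–C#–E–G# is instead the major-seventh chord native to A major, so it takes the label Imaj7.

Imaj7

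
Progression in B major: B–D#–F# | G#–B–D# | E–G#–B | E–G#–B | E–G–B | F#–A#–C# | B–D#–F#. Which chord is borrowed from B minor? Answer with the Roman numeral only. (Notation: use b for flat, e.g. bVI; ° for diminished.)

iv

B major has the diatonic set B, C#m, D#m, E, F#, G#m, A#dim. B–D#–F# = B, G#–B–D# = G#m, E–G#–B = E and F#–A#–C# = F# all belong to that set. E–G–B doesn't fit — on degree 4 B major would have E (IV). Em is the degree-4 chord of B minor, so it is the borrowed iv.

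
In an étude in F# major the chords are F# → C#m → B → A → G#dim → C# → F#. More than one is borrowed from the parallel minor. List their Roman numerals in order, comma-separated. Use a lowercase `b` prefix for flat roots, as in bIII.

In F# major the diatonic chords are F#, G#m, A#m, B, C#, D#m, E#dim. F#, B and C# all belong to that set. But C#m (C#–E–G#) is foreign: the diatonic V on degree 5 is C#, whereas C#m comes from F# minor. It is labeled v. But A (A–C#–E) is foreign: the diatonic iii on degree 3 is A#m, whereas A comes from F# minor. It is labeled bIII. G#dim (G#–B–D) doesn't fit — on degree 2 F# major would have G#m (ii). G#dim is the degree-2 chord of F# minor, so it is the borrowed ii°.

v, bIII, ii°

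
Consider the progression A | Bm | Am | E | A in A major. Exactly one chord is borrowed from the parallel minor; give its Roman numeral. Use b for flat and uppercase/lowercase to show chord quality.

i

In A major the diatonic chords are A, Bm, C#m, D, E, F#m, G#dim. A, Bm and E all belong to that set. Am (A–C–E) is not: scale degree 1 in A major carries A (I). In A minor the chord on that degree is Am, so here it functions as i, borrowed from the parallel minor.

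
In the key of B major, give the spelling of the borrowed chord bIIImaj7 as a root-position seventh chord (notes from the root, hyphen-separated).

bIIImaj7 is built on the lowered scale degree 3. In B major degree 3 is D#; lowered it becomes D. Building the major-seventh chord from the parallel minor on D: D–F#–A–C#.

D-F#-A-C#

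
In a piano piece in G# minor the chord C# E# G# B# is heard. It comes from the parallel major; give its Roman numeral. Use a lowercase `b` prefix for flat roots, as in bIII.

IVmaj7

The root C# is the diatonic 4th degree of G# minor; the borrowing shows in the chord quality. Diatonically G# minor has C#m (iv) on that degree; C#–E#–G#–B# is instead the major-seventh chord native to G# major, so it takes the label IVmaj7.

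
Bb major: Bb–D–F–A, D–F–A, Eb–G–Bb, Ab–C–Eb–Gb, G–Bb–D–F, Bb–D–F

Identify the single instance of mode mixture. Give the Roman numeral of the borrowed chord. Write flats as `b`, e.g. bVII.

The diatonic triads in Bb major are Bb, Cm, Dm, Eb, F, Gm, Adim. Of the given chords, Bb–D–F–A = Bbmaj7, D–F–A = Dm, Eb–G–Bb = Eb, G–Bb–D–F = Gm7 and Bb–D–F = Bb are diatonic. Ab–C–Eb–Gb doesn't fit — on degree 7 Bb major would have Adim (vii°). Ab7 is the degree-7 chord of Bb minor, so it is the borrowed bVII7.

bVII7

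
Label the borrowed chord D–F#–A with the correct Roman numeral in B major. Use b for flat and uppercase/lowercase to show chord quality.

The root D is the lowered 3rd scale degree — diatonically B major has D# there. Diatonically B major has D#m (iii) on that degree; D–F#–A is instead the major chord native to B minor, so it takes the label bIII.

bIII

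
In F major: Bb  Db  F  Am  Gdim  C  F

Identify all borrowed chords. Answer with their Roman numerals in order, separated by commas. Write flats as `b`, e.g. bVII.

bVI, ii°

In F major the diatonic chords are F, Gm, Am, Bb, C, Dm, Edim. Bb, F, Am and C are all diatonic. Db (Db–F–Ab) doesn't fit — on degree 6 F major would have Dm (vi). Db is the degree-6 chord of F minor, so it is the borrowed bVI. But Gdim (G–Bb–Db) is foreign: the diatonic ii on degree 2 is Gm, whereas Gdim comes from F minor. It is labeled ii°.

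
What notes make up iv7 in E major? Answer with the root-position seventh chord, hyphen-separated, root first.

The root, A, is scale degree 4 — the same note in E major and E minor; only the chord quality changes. In E minor the chord on A is A–C–E–G.

A-C-E-G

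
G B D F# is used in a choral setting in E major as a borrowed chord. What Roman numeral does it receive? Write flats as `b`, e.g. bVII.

G is the lowered form of scale degree 3 in E major (the diatonic degree 3 is G#). The diatonic chord on degree 3 would be G#m (iii), but G–B–D–F# is the major-seventh chord from E minor. As a borrowed chord it is labeled bIIImaj7.

bIIImaj7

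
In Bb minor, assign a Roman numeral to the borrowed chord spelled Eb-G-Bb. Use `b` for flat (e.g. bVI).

Eb is scale degree 4 in Bb minor. The diatonic chord on degree 4 would be Ebm (iv), but Eb–G–Bb is the major chord from Bb major. As a borrowed chord it is labeled IV.

IV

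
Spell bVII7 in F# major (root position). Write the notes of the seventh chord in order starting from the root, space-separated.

The root of bVII7 is the lowered 7th degree: E# becomes E. Building the dominant-seventh chord from the parallel minor on E: E–G#–B–D.

E G# B D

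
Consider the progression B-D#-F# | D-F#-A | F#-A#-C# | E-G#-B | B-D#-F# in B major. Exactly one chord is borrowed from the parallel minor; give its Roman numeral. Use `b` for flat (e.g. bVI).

bIII

In B major the diatonic chords are B, C#m, D#m, E, F#, G#m, A#dim. B–D#–F# = B, F#–A#–C# = F# and E–G#–B = E all belong to that set. D–F#–A doesn't fit — on degree 3 B major would have D#m (iii). D is the degree-3 chord of B minor, so it is the borrowed bIII.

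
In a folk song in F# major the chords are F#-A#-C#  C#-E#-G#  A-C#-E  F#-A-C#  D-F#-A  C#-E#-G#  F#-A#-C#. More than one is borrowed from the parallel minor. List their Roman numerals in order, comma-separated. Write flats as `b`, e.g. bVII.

In F# major the diatonic chords are F#, G#m, A#m, B, C#, D#m, E#dim. F#–A#–C# = F# and C#–E#–G# = C# both belong to that set. A–C#–E doesn't fit — on degree 3 F# major would have A#m (iii). A is the degree-3 chord of F# minor, so it is the borrowed bIII. F#–A–C# is not: scale degree 1 in F# major carries F# (I). In F# minor the chord on that degree is F#m, so here it functions as i, borrowed from the parallel minor. D–F#–A is not: scale degree 6 in F# major carries D#m (vi). In F# minor the chord on that degree is D, so here it functions as bVI, borrowed from the parallel minor.

bIII, i, bVI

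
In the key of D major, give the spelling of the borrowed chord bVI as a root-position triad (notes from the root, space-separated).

bVI is built on the lowered scale degree 6. In D major degree 6 is B; lowered it becomes Bb. Stacking thirds in D minor on Bb gives Bb–D–F.

Bb D F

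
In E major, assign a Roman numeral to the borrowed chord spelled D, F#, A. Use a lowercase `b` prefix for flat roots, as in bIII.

D is the lowered form of scale degree 7 in E major (the diatonic degree 7 is D#). D–F#–A is a major chord — the form found in E minor, not the diatonic vii° (D#dim). Borrowed into E major it is written bVII.

bVII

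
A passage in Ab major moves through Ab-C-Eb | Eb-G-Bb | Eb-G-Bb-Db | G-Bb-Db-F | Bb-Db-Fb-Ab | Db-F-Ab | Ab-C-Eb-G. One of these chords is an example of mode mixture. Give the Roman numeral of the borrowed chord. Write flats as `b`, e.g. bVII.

The diatonic triads in Ab major are Ab, Bbm, Cm, Db, Eb, Fm, Gdim. Ab–C–Eb = Ab, Eb–G–Bb = Eb, Eb–G–Bb–Db = Eb7, G–Bb–Db–F = Gm7b5, Db–F–Ab = Db and Ab–C–Eb–G = Abmaj7 are all diatonic. Bb–Db–Fb–Ab is not: scale degree 2 in Ab major carries Bbm (ii). In Ab minor the chord on that degree is Bbm7b5, so here it functions as iiø7, borrowed from the parallel minor.

iiø7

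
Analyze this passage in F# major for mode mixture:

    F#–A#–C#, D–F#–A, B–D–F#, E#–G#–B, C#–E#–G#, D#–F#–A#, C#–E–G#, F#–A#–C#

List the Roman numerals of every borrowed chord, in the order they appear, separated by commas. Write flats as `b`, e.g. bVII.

bVI, iv, v

F# major has the diatonic set F#, G#m, A#m, B, C#, D#m, E#dim. F#–A#–C# = F#, E#–G#–B = E#dim, C#–E#–G# = C# and D#–F#–A# = D#m are all diatonic. D–F#–A doesn't fit — on degree 6 F# major would have D#m (vi). D is the degree-6 chord of F# minor, so it is the borrowed bVI. B–D–F# is not: scale degree 4 in F# major carries B (IV). In F# minor the chord on that degree is Bm, so here it functions as iv, borrowed from the parallel minor. But C#–E–G# is foreign: the diatonic V on degree 5 is C#, whereas C#m comes from F# minor. It is labeled v.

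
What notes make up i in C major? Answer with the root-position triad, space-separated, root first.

C Eb G

i is built on scale degree 1, which is C in both C major and its parallel. Building the minor chord from the parallel minor on C: C–Eb–G.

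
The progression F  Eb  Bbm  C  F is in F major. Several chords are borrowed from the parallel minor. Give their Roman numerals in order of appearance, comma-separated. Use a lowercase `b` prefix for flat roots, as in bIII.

In F major the diatonic chords are F, Gm, Am, Bb, C, Dm, Edim. Of the given chords, F and C are diatonic. But Eb (Eb–G–Bb) is foreign: the diatonic vii° on degree 7 is Edim, whereas Eb comes from F minor. It is labeled bVII. Bbm (Bb–Db–F) is not: scale degree 4 in F major carries Bb (IV). In F minor the chord on that degree is Bbm, so here it functions as iv, borrowed from the parallel minor.

bVII, iv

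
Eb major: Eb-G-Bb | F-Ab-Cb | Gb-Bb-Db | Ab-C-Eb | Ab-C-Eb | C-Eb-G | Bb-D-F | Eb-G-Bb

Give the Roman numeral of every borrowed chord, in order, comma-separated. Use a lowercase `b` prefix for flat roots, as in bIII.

ii°, bIII

Eb major has the diatonic set Eb, Fm, Gm, Ab, Bb, Cm, Ddim. Of the given chords, Eb–G–Bb = Eb, Ab–C–Eb = Ab, C–Eb–G = Cm and Bb–D–F = Bb are diatonic. But F–Ab–Cb is foreign: the diatonic ii on degree 2 is Fm, whereas Fdim comes from Eb minor. It is labeled ii°. Gb–Bb–Db is not: scale degree 3 in Eb major carries Gm (iii). In Eb minor the chord on that degree is Gb, so here it functions as bIII, borrowed from the parallel minor.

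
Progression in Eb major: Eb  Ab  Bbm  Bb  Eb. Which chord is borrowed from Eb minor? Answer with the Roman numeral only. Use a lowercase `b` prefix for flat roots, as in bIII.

v

Eb major has the diatonic set Eb, Fm, Gm, Ab, Bb, Cm, Ddim. Eb, Ab and Bb all belong to that set. But Bbm (Bb–Db–F) is foreign: the diatonic V on degree 5 is Bb, whereas Bbm comes from Eb minor. It is labeled v.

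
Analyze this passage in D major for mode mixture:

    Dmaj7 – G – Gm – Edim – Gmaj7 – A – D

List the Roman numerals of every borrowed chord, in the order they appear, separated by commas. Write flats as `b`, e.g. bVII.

In D major the diatonic chords are D, Em, F#m, G, A, Bm, C#dim. Dmaj7, G, Gmaj7, A and D all belong to that set. Gm (G–Bb–D) doesn't fit — on degree 4 D major would have G (IV). Gm is the degree-4 chord of D minor, so it is the borrowed iv. But Edim (E–G–Bb) is foreign: the diatonic ii on degree 2 is Em, whereas Edim comes from D minor. It is labeled ii°.

iv, ii°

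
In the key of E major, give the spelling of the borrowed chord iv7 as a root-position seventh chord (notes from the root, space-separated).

A C E G

The root, A, is scale degree 4 — the same note in E major and E minor; only the chord quality changes. In E minor the chord on A is A–C–E–G.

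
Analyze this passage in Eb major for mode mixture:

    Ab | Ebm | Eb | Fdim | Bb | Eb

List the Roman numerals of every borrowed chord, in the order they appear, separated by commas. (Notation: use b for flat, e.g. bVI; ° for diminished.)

In Eb major the diatonic chords are Eb, Fm, Gm, Ab, Bb, Cm, Ddim. Ab, Eb and Bb are all diatonic. Ebm (Eb–Gb–Bb) is not: scale degree 1 in Eb major carries Eb (I). In Eb minor the chord on that degree is Ebm, so here it functions as i, borrowed from the parallel minor. Fdim (F–Ab–Cb) doesn't fit — on degree 2 Eb major would have Fm (ii). Fdim is the degree-2 chord of Eb minor, so it is the borrowed ii°.

i, ii°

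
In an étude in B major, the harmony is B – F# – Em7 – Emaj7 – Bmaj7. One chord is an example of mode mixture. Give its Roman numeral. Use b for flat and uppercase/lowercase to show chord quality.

iv7

In B major the diatonic chords are B, C#m, D#m, E, F#, G#m, A#dim. B, F#, Emaj7 and Bmaj7 all belong to that set. Em7 (E–G–B–D) is not: scale degree 4 in B major carries E (IV). In B minor the chord on that degree is Em7, so here it functions as iv7, borrowed from the parallel minor.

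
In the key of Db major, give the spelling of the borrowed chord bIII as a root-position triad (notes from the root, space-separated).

Fb Ab Cb

The root of bIII is the lowered 3rd degree: F becomes Fb. Stacking thirds in Db minor on Fb gives Fb–Ab–Cb.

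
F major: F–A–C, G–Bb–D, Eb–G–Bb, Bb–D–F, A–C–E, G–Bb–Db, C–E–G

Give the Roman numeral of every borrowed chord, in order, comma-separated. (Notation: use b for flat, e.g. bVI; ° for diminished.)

bVII, ii°

The diatonic triads in F major are F, Gm, Am, Bb, C, Dm, Edim. F–A–C = F, G–Bb–D = Gm, Bb–D–F = Bb, A–C–E = Am and C–E–G = C are all diatonic. Eb–G–Bb is not: scale degree 7 in F major carries Edim (vii°). In F minor the chord on that degree is Eb, so here it functions as bVII, borrowed from the parallel minor. But G–Bb–Db is foreign: the diatonic ii on degree 2 is Gm, whereas Gdim comes from F minor. It is labeled ii°.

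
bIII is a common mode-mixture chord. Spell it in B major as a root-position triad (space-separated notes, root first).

The root of bIII is the lowered 3rd degree: D# becomes D. In B minor the chord on D is D–F#–A.

D F# A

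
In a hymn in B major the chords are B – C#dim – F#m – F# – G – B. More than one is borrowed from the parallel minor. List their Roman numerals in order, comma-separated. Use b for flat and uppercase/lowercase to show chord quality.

ii°, v, bVI

B major has the diatonic set B, C#m, D#m, E, F#, G#m, A#dim. B and F# both belong to that set. C#dim (C#–E–G) doesn't fit — on degree 2 B major would have C#m (ii). C#dim is the degree-2 chord of B minor, so it is the borrowed ii°. F#m (F#–A–C#) doesn't fit — on degree 5 B major would have F# (V). F#m is the degree-5 chord of B minor, so it is the borrowed v. But G (G–B–D) is foreign: the diatonic vi on degree 6 is G#m, whereas G comes from B minor. It is labeled bVI.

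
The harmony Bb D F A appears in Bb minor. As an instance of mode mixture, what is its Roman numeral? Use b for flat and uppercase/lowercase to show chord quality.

Imaj7

The root Bb is the diatonic 1st degree of Bb minor; the borrowing shows in the chord quality. The diatonic chord on degree 1 would be Bbm (i), but Bb–D–F–A is the major-seventh chord from Bb major. As a borrowed chord it is labeled Imaj7.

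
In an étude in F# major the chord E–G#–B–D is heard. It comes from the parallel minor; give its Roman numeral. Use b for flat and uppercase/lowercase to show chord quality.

bVII7

E is the lowered form of scale degree 7 in F# major (the diatonic degree 7 is E#). E–G#–B–D is a dominant-seventh chord — the form found in F# minor, not the diatonic vii° (E#dim). Borrowed into F# major it is written bVII7.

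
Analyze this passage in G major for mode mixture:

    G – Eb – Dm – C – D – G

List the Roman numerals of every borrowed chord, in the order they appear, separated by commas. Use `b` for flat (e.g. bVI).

The diatonic triads in G major are G, Am, Bm, C, D, Em, F#dim. Of the given chords, G, C and D are diatonic. Eb (Eb–G–Bb) is not: scale degree 6 in G major carries Em (vi). In G minor the chord on that degree is Eb, so here it functions as bVI, borrowed from the parallel minor. Dm (D–F–A) is not: scale degree 5 in G major carries D (V). In G minor the chord on that degree is Dm, so here it functions as v, borrowed from the parallel minor.

bVI, v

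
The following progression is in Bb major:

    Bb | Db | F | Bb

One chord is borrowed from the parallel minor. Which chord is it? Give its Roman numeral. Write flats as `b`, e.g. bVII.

bIII

In Bb major the diatonic chords are Bb, Cm, Dm, Eb, F, Gm, Adim. Bb and F are both diatonic. Db (Db–F–Ab) is not: scale degree 3 in Bb major carries Dm (iii). In Bb minor the chord on that degree is Db, so here it functions as bIII, borrowed from the parallel minor.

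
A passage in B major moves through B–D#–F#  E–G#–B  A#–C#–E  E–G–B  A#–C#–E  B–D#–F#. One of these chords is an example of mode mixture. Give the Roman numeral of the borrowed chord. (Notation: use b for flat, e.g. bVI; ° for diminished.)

iv

In B major the diatonic chords are B, C#m, D#m, E, F#, G#m, A#dim. Of the given chords, B–D#–F# = B, E–G#–B = E and A#–C#–E = A#dim are diatonic. E–G–B is not: scale degree 4 in B major carries E (IV). In B minor the chord on that degree is Em, so here it functions as iv, borrowed from the parallel minor.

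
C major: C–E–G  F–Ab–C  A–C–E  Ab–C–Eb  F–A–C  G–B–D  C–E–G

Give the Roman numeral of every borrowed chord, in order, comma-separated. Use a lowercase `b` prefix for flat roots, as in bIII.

C major has the diatonic set C, Dm, Em, F, G, Am, Bdim. Of the given chords, C–E–G = C, A–C–E = Am, F–A–C = F and G–B–D = G are diatonic. F–Ab–C doesn't fit — on degree 4 C major would have F (IV). Fm is the degree-4 chord of C minor, so it is the borrowed iv. Ab–C–Eb is not: scale degree 6 in C major carries Am (vi). In C minor the chord on that degree is Ab, so here it functions as bVI, borrowed from the parallel minor.

iv, bVI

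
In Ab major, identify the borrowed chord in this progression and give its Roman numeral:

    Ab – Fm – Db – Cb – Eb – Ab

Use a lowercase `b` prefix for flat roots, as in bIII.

bIII

The diatonic triads in Ab major are Ab, Bbm, Cm, Db, Eb, Fm, Gdim. Ab, Fm, Db and Eb all belong to that set. Cb (Cb–Eb–Gb) doesn't fit — on degree 3 Ab major would have Cm (iii). Cb is the degree-3 chord of Ab minor, so it is the borrowed bIII.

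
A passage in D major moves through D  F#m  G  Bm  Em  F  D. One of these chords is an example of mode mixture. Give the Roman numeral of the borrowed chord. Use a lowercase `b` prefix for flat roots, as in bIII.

In D major the diatonic chords are D, Em, F#m, G, A, Bm, C#dim. D, F#m, G, Bm and Em are all diatonic. F (F–A–C) is not: scale degree 3 in D major carries F#m (iii). In D minor the chord on that degree is F, so here it functions as bIII, borrowed from the parallel minor.

bIII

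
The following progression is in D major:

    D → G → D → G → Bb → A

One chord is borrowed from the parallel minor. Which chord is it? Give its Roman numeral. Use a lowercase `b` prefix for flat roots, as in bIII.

bVI

D major has the diatonic set D, Em, F#m, G, A, Bm, C#dim. D, G and A are all diatonic. But Bb (Bb–D–F) is foreign: the diatonic vi on degree 6 is Bm, whereas Bb comes from D minor. It is labeled bVI.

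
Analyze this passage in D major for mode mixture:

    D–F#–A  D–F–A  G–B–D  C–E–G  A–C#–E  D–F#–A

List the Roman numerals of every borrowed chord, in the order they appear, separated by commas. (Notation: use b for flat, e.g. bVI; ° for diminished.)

i, bVII

D major has the diatonic set D, Em, F#m, G, A, Bm, C#dim. Of the given chords, D–F#–A = D, G–B–D = G and A–C#–E = A are diatonic. D–F–A is not: scale degree 1 in D major carries D (I). In D minor the chord on that degree is Dm, so here it functions as i, borrowed from the parallel minor. But C–E–G is foreign: the diatonic vii° on degree 7 is C#dim, whereas C comes from D minor. It is labeled bVII.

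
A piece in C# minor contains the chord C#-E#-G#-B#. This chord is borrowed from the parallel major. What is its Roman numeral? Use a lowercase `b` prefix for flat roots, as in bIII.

C# is scale degree 1 in C# minor. The diatonic chord on degree 1 would be C#m (i), but C#–E#–G#–B# is the major-seventh chord from C# major. As a borrowed chord it is labeled Imaj7.

Imaj7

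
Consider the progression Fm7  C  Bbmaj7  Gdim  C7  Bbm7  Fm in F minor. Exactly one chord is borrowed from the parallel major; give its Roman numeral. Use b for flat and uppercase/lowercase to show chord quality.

IVmaj7

F minor has the diatonic set Fm, Gdim, Ab, Bbm, C, Db, Eb (with V from harmonic minor). Fm7, C, Gdim, C7, Bbm7 and Fm are all diatonic. Bbmaj7 (Bb–D–F–A) doesn't fit — on degree 4 F minor would have Bbm (iv). Bbmaj7 is the degree-4 chord of F major, so it is the borrowed IVmaj7.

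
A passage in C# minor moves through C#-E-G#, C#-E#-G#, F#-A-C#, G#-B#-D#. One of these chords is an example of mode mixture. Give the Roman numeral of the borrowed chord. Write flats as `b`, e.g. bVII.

The diatonic triads in C# minor (with V from harmonic minor) are C#m, D#dim, E, F#m, G#, A, B. C#–E–G# = C#m, F#–A–C# = F#m and G#–B#–D# = G# are all diatonic. C#–E#–G# is not: scale degree 1 in C# minor carries C#m (i). In C# major the chord on that degree is C#, so here it functions as I, borrowed from the parallel major.

I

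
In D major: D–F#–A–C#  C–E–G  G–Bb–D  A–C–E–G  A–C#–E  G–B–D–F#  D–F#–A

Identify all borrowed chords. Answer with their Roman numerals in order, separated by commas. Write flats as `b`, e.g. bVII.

bVII, iv, v7

D major has the diatonic set D, Em, F#m, G, A, Bm, C#dim. D–F#–A–C# = Dmaj7, A–C#–E = A, G–B–D–F# = Gmaj7 and D–F#–A = D all belong to that set. C–E–G doesn't fit — on degree 7 D major would have C#dim (vii°). C is the degree-7 chord of D minor, so it is the borrowed bVII. But G–Bb–D is foreign: the diatonic IV on degree 4 is G, whereas Gm comes from D minor. It is labeled iv. A–C–E–G is not: scale degree 5 in D major carries A (V). In D minor the chord on that degree is Am7, so here it functions as v7, borrowed from the parallel minor.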